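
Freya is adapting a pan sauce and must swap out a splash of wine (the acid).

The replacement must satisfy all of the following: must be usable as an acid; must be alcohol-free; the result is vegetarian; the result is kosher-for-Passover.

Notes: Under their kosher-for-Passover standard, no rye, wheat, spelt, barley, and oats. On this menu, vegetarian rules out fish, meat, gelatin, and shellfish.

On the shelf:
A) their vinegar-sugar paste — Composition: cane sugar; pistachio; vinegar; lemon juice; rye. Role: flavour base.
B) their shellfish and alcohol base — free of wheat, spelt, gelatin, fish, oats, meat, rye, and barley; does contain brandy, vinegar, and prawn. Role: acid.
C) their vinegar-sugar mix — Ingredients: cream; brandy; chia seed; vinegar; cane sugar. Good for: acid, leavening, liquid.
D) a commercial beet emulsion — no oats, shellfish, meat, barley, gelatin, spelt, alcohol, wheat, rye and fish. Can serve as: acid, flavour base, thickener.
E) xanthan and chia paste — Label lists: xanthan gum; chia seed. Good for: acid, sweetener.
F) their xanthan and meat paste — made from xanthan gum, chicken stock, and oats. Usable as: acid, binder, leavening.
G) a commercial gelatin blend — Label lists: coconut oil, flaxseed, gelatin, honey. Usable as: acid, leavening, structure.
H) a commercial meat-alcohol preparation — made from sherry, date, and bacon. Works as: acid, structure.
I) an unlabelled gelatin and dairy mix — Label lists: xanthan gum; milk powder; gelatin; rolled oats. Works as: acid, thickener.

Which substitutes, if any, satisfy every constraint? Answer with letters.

A: not usable as an acid; has rye, so not kosher-for-Passover — no
B: has prawn, so not vegetarian; has brandy, so not alcohol-free — reject
C: has brandy, so not alcohol-free — no
D: all constraints satisfied — keep
E: vegetarian, kosher-for-Passover — OK
F: has oats, so not kosher-for-Passover; has chicken stock, so not vegetarian — out
G: has gelatin, so not vegetarian — reject
H: has bacon, so not vegetarian; has sherry, so not alcohol-free — reject
I: has rolled oats, so not kosher-for-Passover; has gelatin, so not vegetarian — out

D, E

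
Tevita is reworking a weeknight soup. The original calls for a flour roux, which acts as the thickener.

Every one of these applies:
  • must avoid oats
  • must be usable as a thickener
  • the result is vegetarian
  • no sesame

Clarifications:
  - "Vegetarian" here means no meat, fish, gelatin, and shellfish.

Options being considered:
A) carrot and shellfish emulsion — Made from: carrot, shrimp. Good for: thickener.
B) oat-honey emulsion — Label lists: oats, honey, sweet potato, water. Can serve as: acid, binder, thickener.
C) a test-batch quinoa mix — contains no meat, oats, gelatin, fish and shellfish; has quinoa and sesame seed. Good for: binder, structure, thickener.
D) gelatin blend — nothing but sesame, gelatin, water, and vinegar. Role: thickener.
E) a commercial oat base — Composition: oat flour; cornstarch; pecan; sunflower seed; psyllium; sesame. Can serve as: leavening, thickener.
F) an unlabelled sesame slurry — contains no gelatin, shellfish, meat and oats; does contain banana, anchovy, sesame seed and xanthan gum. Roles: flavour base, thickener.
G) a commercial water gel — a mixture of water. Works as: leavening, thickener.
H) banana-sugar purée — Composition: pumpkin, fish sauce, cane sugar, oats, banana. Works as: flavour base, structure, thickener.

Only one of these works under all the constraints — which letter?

A: has shrimp, so not vegetarian — no
B: has oats, so not oat-free — no
C: has sesame seed, so not sesame-free — no
D: has gelatin, so not vegetarian; has sesame, so not sesame-free — reject
E: has oat flour, so not oat-free; has sesame, so not sesame-free — out
F: has anchovy, so not vegetarian; has sesame seed, so not sesame-free — no
G: no sesame, no oats — keep
H: has fish sauce, so not vegetarian; has oats, so not oat-free — reject

G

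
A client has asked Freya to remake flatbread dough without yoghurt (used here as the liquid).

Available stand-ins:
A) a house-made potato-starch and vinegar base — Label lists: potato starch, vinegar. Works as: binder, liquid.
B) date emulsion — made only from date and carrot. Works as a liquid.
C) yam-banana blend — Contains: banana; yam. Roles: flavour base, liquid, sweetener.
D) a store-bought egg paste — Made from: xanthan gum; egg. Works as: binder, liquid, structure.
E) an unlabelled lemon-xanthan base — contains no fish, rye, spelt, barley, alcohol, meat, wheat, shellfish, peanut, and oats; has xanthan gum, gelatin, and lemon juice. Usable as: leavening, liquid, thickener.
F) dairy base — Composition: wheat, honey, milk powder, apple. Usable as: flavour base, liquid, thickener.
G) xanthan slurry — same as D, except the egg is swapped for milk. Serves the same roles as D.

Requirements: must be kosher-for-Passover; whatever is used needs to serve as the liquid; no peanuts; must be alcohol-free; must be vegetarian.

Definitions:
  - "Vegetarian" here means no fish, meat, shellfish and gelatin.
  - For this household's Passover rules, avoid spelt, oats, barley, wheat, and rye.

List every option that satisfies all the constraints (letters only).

A: only vinegar and potato starch; none excluded — valid
B: only carrot and date; none excluded — valid
C: only banana and yam; none excluded — keep
D: only egg and xanthan gum; none excluded — OK
E: has gelatin, so not vegetarian — out
F: has wheat, so not kosher-for-Passover — reject
G: only milk and xanthan gum; none excluded — OK

A, B, C, D, G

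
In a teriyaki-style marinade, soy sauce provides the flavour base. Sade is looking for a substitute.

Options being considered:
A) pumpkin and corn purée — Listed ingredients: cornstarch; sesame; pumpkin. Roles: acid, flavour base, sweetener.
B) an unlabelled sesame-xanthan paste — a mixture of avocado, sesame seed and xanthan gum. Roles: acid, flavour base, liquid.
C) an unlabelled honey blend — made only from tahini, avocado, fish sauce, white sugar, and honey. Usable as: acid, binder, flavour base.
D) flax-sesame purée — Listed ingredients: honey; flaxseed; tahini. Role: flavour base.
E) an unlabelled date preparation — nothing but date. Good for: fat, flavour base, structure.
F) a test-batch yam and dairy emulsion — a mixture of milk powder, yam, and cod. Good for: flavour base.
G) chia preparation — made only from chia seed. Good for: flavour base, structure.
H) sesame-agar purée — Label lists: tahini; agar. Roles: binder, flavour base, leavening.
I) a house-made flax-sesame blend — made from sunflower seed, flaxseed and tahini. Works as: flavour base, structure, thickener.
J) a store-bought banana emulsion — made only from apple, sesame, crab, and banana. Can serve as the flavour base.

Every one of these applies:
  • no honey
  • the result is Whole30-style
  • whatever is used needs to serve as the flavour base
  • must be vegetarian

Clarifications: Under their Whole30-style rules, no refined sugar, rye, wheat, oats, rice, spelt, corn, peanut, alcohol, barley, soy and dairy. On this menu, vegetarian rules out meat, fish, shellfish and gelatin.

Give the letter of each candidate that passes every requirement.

B, E, G, H, I

A: has cornstarch, so not Whole30-style — no
B: vegetarian, no honey — OK
C: has white sugar, so not Whole30-style; has fish sauce, so not vegetarian (and 1 more) — no
D: has honey, so not honey-free — no
E: only date; none excluded — keep
F: has milk powder, so not Whole30-style; has cod, so not vegetarian — no
G: every rule checks out — valid
H: works as a flavour base, no honey, vegetarian — keep
I: all constraints satisfied — valid
J: has crab, so not vegetarian — out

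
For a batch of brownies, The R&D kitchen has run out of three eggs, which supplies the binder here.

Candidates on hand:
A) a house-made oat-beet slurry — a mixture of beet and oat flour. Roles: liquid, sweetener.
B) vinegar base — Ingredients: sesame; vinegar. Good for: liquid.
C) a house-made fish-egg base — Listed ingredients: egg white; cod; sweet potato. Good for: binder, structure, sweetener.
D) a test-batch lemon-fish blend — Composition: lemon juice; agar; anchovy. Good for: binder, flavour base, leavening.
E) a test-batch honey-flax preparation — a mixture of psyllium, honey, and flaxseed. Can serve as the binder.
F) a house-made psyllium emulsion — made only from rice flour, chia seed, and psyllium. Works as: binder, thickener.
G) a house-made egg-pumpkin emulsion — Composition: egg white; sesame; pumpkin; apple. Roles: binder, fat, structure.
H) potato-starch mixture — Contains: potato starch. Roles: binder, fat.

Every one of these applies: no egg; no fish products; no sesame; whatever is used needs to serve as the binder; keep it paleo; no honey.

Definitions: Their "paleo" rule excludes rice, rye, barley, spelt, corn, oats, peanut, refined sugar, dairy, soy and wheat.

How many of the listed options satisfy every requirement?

A: not usable as a binder; has oat flour, so not paleo — no
B: not usable as a binder; has sesame, so not sesame-free — no
C: has egg white, so not egg-free; has cod, so not fish-free — no
D: has anchovy, so not fish-free — no
E: has honey, so not honey-free — out
F: has rice flour, so not paleo — no
G: has sesame, so not sesame-free; has egg white, so not egg-free — no
H: all constraints satisfied — OK

1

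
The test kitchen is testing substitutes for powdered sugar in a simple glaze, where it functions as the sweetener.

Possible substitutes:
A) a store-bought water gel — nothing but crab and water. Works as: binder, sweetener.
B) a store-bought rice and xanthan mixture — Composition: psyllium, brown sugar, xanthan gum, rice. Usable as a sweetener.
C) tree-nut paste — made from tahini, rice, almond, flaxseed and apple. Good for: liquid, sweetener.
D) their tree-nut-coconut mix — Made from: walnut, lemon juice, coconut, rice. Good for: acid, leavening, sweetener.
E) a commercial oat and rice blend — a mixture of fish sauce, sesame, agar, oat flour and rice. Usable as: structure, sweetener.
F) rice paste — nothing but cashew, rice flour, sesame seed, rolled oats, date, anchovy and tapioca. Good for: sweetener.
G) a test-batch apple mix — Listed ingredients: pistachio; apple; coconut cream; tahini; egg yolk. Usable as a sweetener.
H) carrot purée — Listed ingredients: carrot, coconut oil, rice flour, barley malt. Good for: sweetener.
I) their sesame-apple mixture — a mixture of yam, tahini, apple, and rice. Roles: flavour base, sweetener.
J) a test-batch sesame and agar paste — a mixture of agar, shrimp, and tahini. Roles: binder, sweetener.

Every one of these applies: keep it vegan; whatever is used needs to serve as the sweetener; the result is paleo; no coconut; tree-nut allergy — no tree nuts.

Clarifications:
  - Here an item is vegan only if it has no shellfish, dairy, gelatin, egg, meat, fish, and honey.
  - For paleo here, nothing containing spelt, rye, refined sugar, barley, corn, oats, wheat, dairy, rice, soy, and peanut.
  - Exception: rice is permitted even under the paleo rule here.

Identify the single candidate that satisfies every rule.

A: has crab, so not vegan — out
B: has brown sugar, so not paleo — out
C: has almond, so not tree-nut-free — out
D: has walnut, so not tree-nut-free; has coconut, so not coconut-free — no
E: has fish sauce, so not vegan; has oat flour, so not paleo — reject
F: has anchovy, so not vegan; has rolled oats, so not paleo (and 1 more) — no
G: has egg yolk, so not vegan; has pistachio, so not tree-nut-free (and 1 more) — out
H: has barley malt, so not paleo; has coconut oil, so not coconut-free — reject
I: rice is permitted under the paleo carve-out; nothing else excluded — keep
J: has shrimp, so not vegan — out

I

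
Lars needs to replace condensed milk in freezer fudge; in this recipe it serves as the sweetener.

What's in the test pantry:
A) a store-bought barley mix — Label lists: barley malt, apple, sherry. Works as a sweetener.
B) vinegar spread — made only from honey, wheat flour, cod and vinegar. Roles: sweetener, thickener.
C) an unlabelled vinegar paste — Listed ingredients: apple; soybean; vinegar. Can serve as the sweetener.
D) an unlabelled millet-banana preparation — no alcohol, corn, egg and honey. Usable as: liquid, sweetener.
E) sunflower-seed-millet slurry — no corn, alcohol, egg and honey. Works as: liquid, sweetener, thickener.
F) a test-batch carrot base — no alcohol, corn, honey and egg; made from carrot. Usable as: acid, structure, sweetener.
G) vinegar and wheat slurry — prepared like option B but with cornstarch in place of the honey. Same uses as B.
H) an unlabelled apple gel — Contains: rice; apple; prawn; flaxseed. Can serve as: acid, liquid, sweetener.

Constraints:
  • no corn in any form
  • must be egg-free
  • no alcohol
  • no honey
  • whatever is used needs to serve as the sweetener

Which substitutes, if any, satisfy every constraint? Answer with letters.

C, D, E, F, H

A: has sherry, so not alcohol-free — out
B: has honey, so not honey-free — no
C: only soybean, vinegar and apple; none excluded — OK
D: works as a sweetener, no corn, no egg — OK
E: no corn, no honey — valid
F: no egg, no alcohol — OK
G: has cornstarch, so not corn-free — out
H: rice and prawn etc. — none of it excluded — keep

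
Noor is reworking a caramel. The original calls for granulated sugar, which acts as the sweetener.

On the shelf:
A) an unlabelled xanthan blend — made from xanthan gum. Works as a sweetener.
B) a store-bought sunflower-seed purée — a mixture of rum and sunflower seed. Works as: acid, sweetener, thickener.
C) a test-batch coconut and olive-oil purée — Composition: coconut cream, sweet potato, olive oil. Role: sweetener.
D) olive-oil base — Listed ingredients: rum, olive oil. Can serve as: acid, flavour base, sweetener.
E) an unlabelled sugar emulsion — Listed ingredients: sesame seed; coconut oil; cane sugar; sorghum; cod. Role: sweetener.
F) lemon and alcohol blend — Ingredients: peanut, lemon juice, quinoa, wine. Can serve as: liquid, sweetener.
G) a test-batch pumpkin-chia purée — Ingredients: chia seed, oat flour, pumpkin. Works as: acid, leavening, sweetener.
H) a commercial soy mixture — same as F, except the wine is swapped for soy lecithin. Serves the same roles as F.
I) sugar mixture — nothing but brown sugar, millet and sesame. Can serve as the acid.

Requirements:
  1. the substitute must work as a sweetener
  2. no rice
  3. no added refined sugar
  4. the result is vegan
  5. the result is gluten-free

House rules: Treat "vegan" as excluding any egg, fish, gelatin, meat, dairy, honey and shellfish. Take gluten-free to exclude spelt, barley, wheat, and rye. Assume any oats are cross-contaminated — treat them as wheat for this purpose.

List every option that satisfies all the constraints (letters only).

A, B, C, D, F, H

A: only xanthan gum; none excluded — keep
B: works as a sweetener, no rice, gluten-free — keep
C: works as a sweetener, no rice, no refined sugar — OK
D: nothing on the exclusion list — valid
E: has cod, so not vegan; has cane sugar, so not no-added-sugar — out
F: gluten-free, no refined sugar — keep
G: has oat flour, so not gluten-free — out
H: nothing on the exclusion list — valid
I: not usable as a sweetener; has brown sugar, so not no-added-sugar — reject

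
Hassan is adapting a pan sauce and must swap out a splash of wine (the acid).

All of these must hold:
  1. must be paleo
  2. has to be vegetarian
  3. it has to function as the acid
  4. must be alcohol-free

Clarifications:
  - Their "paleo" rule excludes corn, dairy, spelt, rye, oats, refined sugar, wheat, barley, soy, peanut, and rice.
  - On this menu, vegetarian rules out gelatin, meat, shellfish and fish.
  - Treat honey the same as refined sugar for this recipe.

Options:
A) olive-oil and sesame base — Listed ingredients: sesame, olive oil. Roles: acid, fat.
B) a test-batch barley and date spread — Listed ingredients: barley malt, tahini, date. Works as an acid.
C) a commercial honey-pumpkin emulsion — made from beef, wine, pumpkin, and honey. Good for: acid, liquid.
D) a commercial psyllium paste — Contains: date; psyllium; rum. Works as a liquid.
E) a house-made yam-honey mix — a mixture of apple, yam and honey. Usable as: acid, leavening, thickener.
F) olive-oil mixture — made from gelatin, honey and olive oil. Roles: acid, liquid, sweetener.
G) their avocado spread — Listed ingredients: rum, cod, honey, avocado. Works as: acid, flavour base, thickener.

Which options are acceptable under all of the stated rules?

A

A: only sesame and olive oil; none excluded — valid
B: has barley malt, so not paleo — no
C: has honey, so not paleo; has beef, so not vegetarian (and 1 more) — reject
D: not usable as an acid; has rum, so not alcohol-free — no
E: has honey, so not paleo — out
F: has honey, so not paleo; has gelatin, so not vegetarian — out
G: has honey, so not paleo; has cod, so not vegetarian (and 1 more) — no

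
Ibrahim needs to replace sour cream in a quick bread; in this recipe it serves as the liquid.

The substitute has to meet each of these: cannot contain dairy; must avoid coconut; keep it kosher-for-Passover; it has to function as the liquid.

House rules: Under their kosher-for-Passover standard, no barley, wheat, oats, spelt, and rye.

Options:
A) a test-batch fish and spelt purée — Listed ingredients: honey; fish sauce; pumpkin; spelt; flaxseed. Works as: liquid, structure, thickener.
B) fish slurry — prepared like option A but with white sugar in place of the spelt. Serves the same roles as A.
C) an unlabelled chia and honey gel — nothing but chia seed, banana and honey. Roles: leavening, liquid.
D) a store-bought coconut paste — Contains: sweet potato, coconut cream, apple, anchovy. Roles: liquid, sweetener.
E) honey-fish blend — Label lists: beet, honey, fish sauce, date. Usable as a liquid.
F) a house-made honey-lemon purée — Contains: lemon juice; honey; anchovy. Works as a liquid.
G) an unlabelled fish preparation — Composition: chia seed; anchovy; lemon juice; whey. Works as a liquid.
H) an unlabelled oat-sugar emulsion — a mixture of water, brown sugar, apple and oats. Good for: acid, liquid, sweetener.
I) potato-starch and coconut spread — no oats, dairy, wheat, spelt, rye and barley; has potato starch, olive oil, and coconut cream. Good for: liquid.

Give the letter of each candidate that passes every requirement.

A: has spelt, so not kosher-for-Passover — out
B: works as a liquid, no dairy, kosher-for-Passover — OK
C: only honey, chia seed, and banana; none excluded — valid
D: has coconut cream, so not coconut-free — out
E: works as a liquid, no dairy, no coconut — valid
F: nothing on the exclusion list — keep
G: has whey, so not dairy-free — no
H: has oats, so not kosher-for-Passover — reject
I: has coconut cream, so not coconut-free — reject

B, C, E, F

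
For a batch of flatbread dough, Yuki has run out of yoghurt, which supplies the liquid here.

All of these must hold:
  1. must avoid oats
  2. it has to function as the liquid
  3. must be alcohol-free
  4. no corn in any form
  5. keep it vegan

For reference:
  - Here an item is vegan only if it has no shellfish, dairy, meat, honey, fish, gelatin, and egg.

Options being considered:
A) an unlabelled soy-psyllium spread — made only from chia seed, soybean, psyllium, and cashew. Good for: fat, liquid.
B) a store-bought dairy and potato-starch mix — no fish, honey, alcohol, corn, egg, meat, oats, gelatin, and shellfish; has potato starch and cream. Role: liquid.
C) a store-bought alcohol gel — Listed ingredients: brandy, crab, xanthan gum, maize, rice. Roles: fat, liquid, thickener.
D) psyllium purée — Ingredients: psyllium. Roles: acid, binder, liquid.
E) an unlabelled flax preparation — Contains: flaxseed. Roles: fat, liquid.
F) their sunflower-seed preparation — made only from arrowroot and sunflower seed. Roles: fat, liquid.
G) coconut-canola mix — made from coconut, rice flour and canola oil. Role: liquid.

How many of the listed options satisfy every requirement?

A: soybean and cashew etc. — none of it excluded — keep
B: has cream, so not vegan — no
C: has crab, so not vegan; has maize, so not corn-free (and 1 more) — reject
D: only psyllium; none excluded — valid
E: every rule checks out — keep
F: only sunflower seed and arrowroot; none excluded — keep
G: every rule checks out — valid

5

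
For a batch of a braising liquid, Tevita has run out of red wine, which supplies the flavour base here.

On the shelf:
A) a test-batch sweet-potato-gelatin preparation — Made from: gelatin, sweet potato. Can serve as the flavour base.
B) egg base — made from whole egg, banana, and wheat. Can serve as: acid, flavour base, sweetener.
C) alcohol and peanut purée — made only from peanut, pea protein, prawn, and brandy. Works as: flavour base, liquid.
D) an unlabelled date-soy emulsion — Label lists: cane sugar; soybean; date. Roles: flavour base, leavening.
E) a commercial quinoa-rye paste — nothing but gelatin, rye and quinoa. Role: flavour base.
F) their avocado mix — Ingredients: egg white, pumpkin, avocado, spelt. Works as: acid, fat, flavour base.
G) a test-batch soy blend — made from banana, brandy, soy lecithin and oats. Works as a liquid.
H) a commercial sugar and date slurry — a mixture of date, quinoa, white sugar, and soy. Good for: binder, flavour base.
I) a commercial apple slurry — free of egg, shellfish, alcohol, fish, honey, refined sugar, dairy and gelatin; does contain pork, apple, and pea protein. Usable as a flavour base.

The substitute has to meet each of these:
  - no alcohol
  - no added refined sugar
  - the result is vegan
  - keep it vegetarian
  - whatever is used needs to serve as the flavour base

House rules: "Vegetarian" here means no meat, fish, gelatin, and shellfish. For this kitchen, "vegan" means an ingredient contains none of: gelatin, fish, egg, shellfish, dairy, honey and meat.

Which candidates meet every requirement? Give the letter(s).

A: has gelatin, so not vegetarian; has gelatin, so not vegan — reject
B: has whole egg, so not vegan — reject
C: has prawn, so not vegetarian; has prawn, so not vegan (and 1 more) — out
D: has cane sugar, so not no-added-sugar — out
E: has gelatin, so not vegetarian; has gelatin, so not vegan — reject
F: has egg white, so not vegan — out
G: not usable as a flavour base; has brandy, so not alcohol-free — out
H: has white sugar, so not no-added-sugar — reject
I: has pork, so not vegetarian; has pork, so not vegan — no

none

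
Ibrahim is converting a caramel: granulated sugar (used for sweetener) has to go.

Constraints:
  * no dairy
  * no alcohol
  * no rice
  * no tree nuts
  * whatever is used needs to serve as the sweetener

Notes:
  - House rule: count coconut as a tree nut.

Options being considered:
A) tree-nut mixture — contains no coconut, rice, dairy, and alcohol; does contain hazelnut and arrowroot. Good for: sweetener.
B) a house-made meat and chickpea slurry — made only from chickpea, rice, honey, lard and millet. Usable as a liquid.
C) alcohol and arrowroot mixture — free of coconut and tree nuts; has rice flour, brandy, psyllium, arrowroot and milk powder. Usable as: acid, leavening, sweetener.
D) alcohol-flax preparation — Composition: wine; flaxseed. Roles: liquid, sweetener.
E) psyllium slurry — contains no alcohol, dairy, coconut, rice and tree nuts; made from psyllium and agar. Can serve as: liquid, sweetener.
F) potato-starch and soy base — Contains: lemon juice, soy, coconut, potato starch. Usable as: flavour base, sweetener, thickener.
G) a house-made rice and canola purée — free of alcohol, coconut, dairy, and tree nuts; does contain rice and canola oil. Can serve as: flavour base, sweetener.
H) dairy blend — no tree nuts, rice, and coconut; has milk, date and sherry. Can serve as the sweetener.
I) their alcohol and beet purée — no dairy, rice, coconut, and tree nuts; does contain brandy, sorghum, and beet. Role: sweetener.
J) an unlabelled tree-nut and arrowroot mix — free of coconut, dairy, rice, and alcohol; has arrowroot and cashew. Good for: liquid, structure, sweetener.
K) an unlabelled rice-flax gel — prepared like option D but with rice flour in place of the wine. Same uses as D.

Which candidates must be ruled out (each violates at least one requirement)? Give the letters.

A, B, C, D, F, G, H, I, J, K

A: has hazelnut, so not tree-nut-free — reject
B: not usable as a sweetener; has rice, so not rice-free — no
C: has rice flour, so not rice-free; has milk powder, so not dairy-free (and 1 more) — no
D: has wine, so not alcohol-free — reject
E: every rule checks out — keep
F: has coconut, so not tree-nut-free — no
G: has rice, so not rice-free — reject
H: has milk, so not dairy-free; has sherry, so not alcohol-free — reject
I: has brandy, so not alcohol-free — no
J: has cashew, so not tree-nut-free — reject
K: has rice flour, so not rice-free — out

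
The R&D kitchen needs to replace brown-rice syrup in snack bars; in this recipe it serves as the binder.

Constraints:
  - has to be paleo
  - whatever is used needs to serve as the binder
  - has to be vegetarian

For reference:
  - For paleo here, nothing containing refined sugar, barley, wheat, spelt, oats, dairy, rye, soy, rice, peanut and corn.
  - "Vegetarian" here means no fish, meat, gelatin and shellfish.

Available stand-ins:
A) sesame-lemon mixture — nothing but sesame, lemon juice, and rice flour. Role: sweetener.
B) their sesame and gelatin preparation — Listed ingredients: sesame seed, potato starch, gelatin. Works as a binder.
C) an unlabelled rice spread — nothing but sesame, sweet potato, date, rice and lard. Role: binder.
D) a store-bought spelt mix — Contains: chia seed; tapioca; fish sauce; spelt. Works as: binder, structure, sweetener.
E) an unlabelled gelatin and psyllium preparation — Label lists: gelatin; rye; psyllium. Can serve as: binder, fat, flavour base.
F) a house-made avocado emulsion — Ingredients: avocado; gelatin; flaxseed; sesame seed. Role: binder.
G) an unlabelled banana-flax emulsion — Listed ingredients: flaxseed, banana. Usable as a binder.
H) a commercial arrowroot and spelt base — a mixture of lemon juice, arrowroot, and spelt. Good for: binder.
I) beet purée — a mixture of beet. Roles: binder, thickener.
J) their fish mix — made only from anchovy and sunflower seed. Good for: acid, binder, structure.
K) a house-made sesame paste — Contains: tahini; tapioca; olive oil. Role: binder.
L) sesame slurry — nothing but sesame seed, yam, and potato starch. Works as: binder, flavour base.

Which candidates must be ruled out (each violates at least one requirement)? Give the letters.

A, B, C, D, E, F, H, J

A: not usable as a binder; has rice flour, so not paleo — no
B: has gelatin, so not vegetarian — reject
C: has rice, so not paleo; has lard, so not vegetarian — out
D: has spelt, so not paleo; has fish sauce, so not vegetarian — no
E: has rye, so not paleo; has gelatin, so not vegetarian — reject
F: has gelatin, so not vegetarian — reject
G: every rule checks out — keep
H: has spelt, so not paleo — reject
I: only beet; none excluded — keep
J: has anchovy, so not vegetarian — no
K: only tahini, olive oil, and tapioca; none excluded — OK
L: only sesame seed, yam, and potato starch; none excluded — keep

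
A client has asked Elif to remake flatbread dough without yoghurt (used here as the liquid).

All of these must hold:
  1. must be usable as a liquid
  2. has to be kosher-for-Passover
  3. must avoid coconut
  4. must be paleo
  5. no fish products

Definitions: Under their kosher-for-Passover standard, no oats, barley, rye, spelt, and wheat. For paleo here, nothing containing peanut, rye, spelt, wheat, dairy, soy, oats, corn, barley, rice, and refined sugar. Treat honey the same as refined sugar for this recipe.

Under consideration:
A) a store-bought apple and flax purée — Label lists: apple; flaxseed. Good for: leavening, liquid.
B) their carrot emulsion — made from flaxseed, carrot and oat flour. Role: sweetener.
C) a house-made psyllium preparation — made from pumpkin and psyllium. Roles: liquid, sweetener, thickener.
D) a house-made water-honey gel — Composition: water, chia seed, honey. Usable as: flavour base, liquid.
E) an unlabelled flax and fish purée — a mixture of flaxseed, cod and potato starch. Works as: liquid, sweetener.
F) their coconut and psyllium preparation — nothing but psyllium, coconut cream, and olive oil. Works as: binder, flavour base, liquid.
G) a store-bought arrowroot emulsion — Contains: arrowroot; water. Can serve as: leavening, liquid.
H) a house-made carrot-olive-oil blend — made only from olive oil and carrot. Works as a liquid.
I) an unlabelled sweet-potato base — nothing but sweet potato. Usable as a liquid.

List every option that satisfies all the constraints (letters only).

A, C, G, H, I

A: nothing on the exclusion list — valid
B: not usable as a liquid; has oat flour, so not kosher-for-Passover (and 1 more) — no
C: no coconut, paleo — keep
D: has honey, so not paleo — no
E: has cod, so not fish-free — reject
F: has coconut cream, so not coconut-free — out
G: only arrowroot and water; none excluded — OK
H: paleo, no fish — OK
I: works as a liquid, paleo, kosher-for-Passover — valid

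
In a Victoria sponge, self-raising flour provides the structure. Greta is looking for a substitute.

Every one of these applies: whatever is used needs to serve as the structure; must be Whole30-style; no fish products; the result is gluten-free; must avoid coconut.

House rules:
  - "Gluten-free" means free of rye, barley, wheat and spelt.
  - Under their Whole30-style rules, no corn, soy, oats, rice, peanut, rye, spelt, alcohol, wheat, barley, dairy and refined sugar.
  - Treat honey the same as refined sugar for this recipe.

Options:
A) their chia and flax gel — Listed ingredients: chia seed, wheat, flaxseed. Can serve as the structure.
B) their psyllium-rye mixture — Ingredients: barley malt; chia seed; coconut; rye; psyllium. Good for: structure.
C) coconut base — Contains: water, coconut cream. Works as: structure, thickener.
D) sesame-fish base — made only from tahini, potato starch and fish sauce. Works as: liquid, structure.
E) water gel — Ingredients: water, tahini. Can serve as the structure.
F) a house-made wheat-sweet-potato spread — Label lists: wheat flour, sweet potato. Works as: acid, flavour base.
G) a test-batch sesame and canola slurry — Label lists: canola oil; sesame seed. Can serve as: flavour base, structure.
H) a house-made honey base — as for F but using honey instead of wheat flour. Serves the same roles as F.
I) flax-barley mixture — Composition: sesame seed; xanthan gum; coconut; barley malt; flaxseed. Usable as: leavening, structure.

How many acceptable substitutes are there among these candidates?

A: has wheat, so not gluten-free; has wheat, so not Whole30-style — no
B: has barley malt, so not gluten-free; has barley malt, so not Whole30-style (and 1 more) — out
C: has coconut cream, so not coconut-free — out
D: has fish sauce, so not fish-free — reject
E: gluten-free, Whole30-style — OK
F: not usable as a structure; has wheat flour, so not gluten-free (and 1 more) — out
G: only sesame seed and canola oil; none excluded — OK
H: not usable as a structure; has honey, so not Whole30-style — reject
I: has barley malt, so not gluten-free; has barley malt, so not Whole30-style (and 1 more) — reject

2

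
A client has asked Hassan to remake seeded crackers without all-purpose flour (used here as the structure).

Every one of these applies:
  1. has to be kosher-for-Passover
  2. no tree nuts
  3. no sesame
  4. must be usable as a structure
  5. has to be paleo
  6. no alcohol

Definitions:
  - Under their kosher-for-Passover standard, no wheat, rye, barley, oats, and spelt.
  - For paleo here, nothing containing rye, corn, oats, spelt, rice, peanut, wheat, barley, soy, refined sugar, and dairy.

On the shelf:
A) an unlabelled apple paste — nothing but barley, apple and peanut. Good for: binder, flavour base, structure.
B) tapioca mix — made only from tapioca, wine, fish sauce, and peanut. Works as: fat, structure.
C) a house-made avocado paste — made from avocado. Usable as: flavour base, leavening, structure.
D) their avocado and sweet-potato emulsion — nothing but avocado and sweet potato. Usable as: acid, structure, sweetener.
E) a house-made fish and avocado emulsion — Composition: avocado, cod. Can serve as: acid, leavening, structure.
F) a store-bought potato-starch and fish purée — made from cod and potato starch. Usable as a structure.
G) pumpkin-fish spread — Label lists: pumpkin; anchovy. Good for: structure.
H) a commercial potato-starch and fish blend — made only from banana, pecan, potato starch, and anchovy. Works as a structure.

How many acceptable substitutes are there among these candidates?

A: has barley, so not kosher-for-Passover; has barley, so not paleo — no
B: has peanut, so not paleo; has wine, so not alcohol-free — out
C: only avocado; none excluded — valid
D: all constraints satisfied — OK
E: works as a structure, no alcohol, kosher-for-Passover — OK
F: no tree nuts, no sesame — valid
G: every rule checks out — valid
H: has pecan, so not tree-nut-free — reject

5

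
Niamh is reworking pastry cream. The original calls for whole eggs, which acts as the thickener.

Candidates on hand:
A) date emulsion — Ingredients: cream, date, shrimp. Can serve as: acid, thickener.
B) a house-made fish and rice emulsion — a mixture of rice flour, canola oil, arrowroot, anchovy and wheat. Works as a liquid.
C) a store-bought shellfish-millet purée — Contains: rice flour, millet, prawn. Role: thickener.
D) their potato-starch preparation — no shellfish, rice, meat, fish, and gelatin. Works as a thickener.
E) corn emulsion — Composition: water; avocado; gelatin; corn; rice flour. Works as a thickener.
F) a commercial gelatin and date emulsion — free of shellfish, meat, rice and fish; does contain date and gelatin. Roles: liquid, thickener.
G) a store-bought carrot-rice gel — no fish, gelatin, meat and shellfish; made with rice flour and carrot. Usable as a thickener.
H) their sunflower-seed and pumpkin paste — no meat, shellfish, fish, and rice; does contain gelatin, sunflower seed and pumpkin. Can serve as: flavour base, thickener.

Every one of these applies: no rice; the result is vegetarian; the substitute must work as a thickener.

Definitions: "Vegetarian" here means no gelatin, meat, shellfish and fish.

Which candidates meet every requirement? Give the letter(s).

A: has shrimp, so not vegetarian — no
B: not usable as a thickener; has anchovy, so not vegetarian (and 1 more) — reject
C: has prawn, so not vegetarian; has rice flour, so not rice-free — no
D: every rule checks out — valid
E: has gelatin, so not vegetarian; has rice flour, so not rice-free — out
F: has gelatin, so not vegetarian — no
G: has rice flour, so not rice-free — reject
H: has gelatin, so not vegetarian — out

D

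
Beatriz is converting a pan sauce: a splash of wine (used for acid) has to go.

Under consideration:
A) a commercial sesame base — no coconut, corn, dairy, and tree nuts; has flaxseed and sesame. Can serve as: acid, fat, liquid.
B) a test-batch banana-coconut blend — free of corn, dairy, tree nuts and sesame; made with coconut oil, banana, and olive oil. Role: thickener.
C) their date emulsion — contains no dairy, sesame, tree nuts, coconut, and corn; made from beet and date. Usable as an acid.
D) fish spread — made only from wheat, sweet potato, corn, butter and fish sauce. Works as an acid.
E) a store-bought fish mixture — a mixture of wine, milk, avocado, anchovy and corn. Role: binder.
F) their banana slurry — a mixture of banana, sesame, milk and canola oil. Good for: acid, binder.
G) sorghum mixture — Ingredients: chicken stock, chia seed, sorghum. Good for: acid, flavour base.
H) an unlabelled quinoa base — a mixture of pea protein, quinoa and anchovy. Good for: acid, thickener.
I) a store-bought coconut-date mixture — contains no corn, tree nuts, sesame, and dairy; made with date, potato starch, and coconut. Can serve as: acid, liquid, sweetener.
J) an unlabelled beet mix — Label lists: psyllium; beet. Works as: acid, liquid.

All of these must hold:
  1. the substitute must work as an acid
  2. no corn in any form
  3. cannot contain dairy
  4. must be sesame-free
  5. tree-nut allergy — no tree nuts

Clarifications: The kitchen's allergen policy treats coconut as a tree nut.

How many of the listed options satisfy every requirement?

A: has sesame, so not sesame-free — reject
B: not usable as an acid; has coconut oil, so not tree-nut-free — no
C: tree-nut-free, no corn — valid
D: has butter, so not dairy-free; has corn, so not corn-free — no
E: not usable as an acid; has milk, so not dairy-free (and 1 more) — reject
F: has sesame, so not sesame-free; has milk, so not dairy-free — no
G: all constraints satisfied — valid
H: all constraints satisfied — valid
I: has coconut, so not tree-nut-free — no
J: only psyllium and beet; none excluded — keep

4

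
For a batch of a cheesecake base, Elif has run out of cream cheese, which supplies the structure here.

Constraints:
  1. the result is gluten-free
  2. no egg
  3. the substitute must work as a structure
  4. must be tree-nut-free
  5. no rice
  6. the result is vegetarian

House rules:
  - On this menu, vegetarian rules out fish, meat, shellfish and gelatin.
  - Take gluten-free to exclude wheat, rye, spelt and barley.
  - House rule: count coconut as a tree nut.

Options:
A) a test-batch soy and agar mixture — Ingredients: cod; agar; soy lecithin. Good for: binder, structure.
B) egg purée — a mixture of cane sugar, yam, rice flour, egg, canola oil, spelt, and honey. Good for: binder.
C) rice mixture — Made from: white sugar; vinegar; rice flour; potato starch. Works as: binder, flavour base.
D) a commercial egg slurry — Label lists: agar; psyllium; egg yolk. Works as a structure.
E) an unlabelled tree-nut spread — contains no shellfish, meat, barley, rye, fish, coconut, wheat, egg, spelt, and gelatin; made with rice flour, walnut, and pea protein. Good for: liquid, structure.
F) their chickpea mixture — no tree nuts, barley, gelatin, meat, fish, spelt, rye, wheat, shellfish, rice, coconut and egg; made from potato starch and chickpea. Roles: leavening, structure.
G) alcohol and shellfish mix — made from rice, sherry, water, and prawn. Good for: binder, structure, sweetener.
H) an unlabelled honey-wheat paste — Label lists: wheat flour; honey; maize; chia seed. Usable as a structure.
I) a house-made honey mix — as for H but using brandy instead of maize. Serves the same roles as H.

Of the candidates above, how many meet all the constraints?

1

A: has cod, so not vegetarian — no
B: not usable as a structure; has spelt, so not gluten-free (and 2 more) — no
C: not usable as a structure; has rice flour, so not rice-free — out
D: has egg yolk, so not egg-free — reject
E: has rice flour, so not rice-free; has walnut, so not tree-nut-free — no
F: all constraints satisfied — OK
G: has prawn, so not vegetarian; has rice, so not rice-free — reject
H: has wheat flour, so not gluten-free — out
I: has wheat flour, so not gluten-free — reject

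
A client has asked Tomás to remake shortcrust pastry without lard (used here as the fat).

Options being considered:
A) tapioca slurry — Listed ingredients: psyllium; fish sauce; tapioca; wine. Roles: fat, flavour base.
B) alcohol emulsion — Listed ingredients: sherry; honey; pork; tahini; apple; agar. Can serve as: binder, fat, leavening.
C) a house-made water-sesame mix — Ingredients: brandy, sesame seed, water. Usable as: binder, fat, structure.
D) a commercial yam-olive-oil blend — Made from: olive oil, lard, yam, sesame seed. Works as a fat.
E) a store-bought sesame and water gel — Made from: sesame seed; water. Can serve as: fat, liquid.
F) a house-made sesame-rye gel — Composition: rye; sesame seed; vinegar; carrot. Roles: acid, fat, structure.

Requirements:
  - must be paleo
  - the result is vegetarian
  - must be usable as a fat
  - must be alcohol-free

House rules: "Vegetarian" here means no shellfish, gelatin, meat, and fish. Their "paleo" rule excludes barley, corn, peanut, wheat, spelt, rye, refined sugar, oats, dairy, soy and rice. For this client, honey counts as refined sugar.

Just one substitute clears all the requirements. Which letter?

A: has fish sauce, so not vegetarian; has wine, so not alcohol-free — reject
B: has pork, so not vegetarian; has honey, so not paleo (and 1 more) — no
C: has brandy, so not alcohol-free — reject
D: has lard, so not vegetarian — reject
E: only sesame seed and water; none excluded — valid
F: has rye, so not paleo — no

E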